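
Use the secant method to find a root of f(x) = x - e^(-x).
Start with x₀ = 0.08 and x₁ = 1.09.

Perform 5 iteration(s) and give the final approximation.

f(x) = x - e^(-x)
x₀ = 0.08, x₁ = 1.09

Secant formula: x_{n+1} = x_n - f(x_n)(x_n - x_{n-1})/(f(x_n) - f(x_{n-1}))

Iteration 1:
  f(0.080000) = -0.843116
  f(1.090000) = 0.753784
  x_2 = 1.090000 - 0.753784×(1.090000 - 0.080000)/(0.753784 - (-0.843116))
       = 0.613250
Iteration 2:
  f(1.090000) = 0.753784
  f(0.613250) = 0.071663
  x_3 = 0.613250 - 0.071663×(0.613250 - 1.090000)/(0.071663 - 0.753784)
       = 0.563164
Iteration 3:
  f(0.613250) = 0.071663
  f(0.563164) = -0.006241
  x_4 = 0.563164 - (-0.006241)×(0.563164 - 0.613250)/(-0.006241 - 0.071663)
       = 0.567176
Iteration 4:
  f(0.563164) = -0.006241
  f(0.567176) = 0.000052
  x_5 = 0.567176 - 0.000052×(0.567176 - 0.563164)/(0.000052 - (-0.006241))
       = 0.567143
Iteration 5:
  f(0.567176) = 0.000052
  f(0.567143) = 0.000000
  x_6 = 0.567143 - 0.000000×(0.567143 - 0.567176)/(0.000000 - 0.000052)
       = 0.567143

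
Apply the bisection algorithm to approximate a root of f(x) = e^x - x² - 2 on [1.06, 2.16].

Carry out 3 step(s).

f(x) = e^x - x² - 2
Initial interval: [1.06, 2.16]

Iteration 1:
  c_1 = (1.060000 + 2.160000)/2 = 1.610000
  f(c_1) = f(1.610000) = 0.410711
  f(a) × f(c) < 0, new interval: [1.060000, 1.610000]
Iteration 2:
  c_2 = (1.060000 + 1.610000)/2 = 1.335000
  f(c_2) = f(1.335000) = 0.017771
  f(a) × f(c) < 0, new interval: [1.060000, 1.335000]
Iteration 3:
  c_3 = (1.060000 + 1.335000)/2 = 1.197500
  f(c_3) = f(1.197500) = -0.122179
  f(a) × f(c) ≥ 0, new interval: [1.197500, 1.335000]

After 3 iteration(s), the approximation is c_3 = 1.197500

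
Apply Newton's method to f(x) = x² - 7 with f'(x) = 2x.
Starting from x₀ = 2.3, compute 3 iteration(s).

f(x) = x² - 7
f'(x) = 2x
x₀ = 2.3

Newton-Raphson formula: x_{n+1} = x_n - f(x_n)/f'(x_n)

Iteration 1:
  f(2.300000) = -1.710000
  f'(2.300000) = 4.600000
  x_1 = 2.300000 - (-1.710000)/4.600000 = 2.671739
Iteration 2:
  f(2.671739) = 0.138190
  f'(2.671739) = 5.343478
  x_2 = 2.671739 - 0.138190/5.343478 = 2.645878
Iteration 3:
  f(2.645878) = 0.000669
  f'(2.645878) = 5.291755
  x_3 = 2.645878 - 0.000669/5.291755 = 2.645751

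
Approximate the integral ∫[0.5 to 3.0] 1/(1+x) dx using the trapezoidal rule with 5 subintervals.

f(x) = 1/(1+x)
a = 0.5, b = 3.0, n = 5
h = (b - a)/n = 0.500000

Trapezoidal rule: (h/2)[f(x₀) + 2f(x₁) + 2f(x₂) + ... + f(xₙ)]

x_0 = 0.5000, f(x_0) = 0.666667, coefficient = 1
x_1 = 1.0000, f(x_1) = 0.500000, coefficient = 2
x_2 = 1.5000, f(x_2) = 0.400000, coefficient = 2
x_3 = 2.0000, f(x_3) = 0.333333, coefficient = 2
x_4 = 2.5000, f(x_4) = 0.285714, coefficient = 2
x_5 = 3.0000, f(x_5) = 0.250000, coefficient = 1

I ≈ (0.500000/2) × 3.954762 = 0.988690
Exact value: 0.980829
Error: 0.007861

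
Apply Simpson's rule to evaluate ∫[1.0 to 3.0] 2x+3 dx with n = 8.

f(x) = 2x+3
a = 1.0, b = 3.0, n = 8
h = (b - a)/n = 0.250000

Simpson's rule: (h/3)[f(x₀) + 4f(x₁) + 2f(x₂) + ... + f(xₙ)]

x_0 = 1.0000, f(x_0) = 5.000000, coefficient = 1
x_1 = 1.2500, f(x_1) = 5.500000, coefficient = 4
x_2 = 1.5000, f(x_2) = 6.000000, coefficient = 2
x_3 = 1.7500, f(x_3) = 6.500000, coefficient = 4
x_4 = 2.0000, f(x_4) = 7.000000, coefficient = 2
x_5 = 2.2500, f(x_5) = 7.500000, coefficient = 4
x_6 = 2.5000, f(x_6) = 8.000000, coefficient = 2
x_7 = 2.7500, f(x_7) = 8.500000, coefficient = 4
x_8 = 3.0000, f(x_8) = 9.000000, coefficient = 1

I ≈ (0.250000/3) × 168.000000 = 14.000000
Exact value: 14.000000
Error: 0.000000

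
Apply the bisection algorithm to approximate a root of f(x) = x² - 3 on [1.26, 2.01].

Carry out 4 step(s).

f(x) = x² - 3
Initial interval: [1.26, 2.01]

Iteration 1:
  c_1 = (1.260000 + 2.010000)/2 = 1.635000
  f(c_1) = f(1.635000) = -0.326775
  f(a) × f(c) ≥ 0, new interval: [1.635000, 2.010000]
Iteration 2:
  c_2 = (1.635000 + 2.010000)/2 = 1.822500
  f(c_2) = f(1.822500) = 0.321506
  f(a) × f(c) < 0, new interval: [1.635000, 1.822500]
Iteration 3:
  c_3 = (1.635000 + 1.822500)/2 = 1.728750
  f(c_3) = f(1.728750) = -0.011423
  f(a) × f(c) ≥ 0, new interval: [1.728750, 1.822500]
Iteration 4:
  c_4 = (1.728750 + 1.822500)/2 = 1.775625
  f(c_4) = f(1.775625) = 0.152844
  f(a) × f(c) < 0, new interval: [1.728750, 1.775625]

After 4 iteration(s), the approximation is c_4 = 1.775625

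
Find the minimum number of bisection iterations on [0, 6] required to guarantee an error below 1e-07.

We need (b-a)/2^n ≤ 1e-07
(6 - 0)/2^n ≤ 1e-07
6/2^n ≤ 1e-07
2^n ≥ 60000000
n ≥ log₂(60000000) = 25.84
n ≥ 26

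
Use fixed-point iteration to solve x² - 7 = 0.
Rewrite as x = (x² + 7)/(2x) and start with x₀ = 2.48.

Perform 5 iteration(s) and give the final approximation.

Equation: x² - 7 = 0
Fixed-point form: x = (x² + 7)/(2x)
x₀ = 2.48

x_1 = g(2.480000) = 2.651290
x_2 = g(2.651290) = 2.645757
x_3 = g(2.645757) = 2.645751
x_4 = g(2.645751) = 2.645751
x_5 = g(2.645751) = 2.645751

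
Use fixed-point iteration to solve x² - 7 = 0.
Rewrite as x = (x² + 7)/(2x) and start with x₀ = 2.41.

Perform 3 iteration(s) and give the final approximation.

Equation: x² - 7 = 0
Fixed-point form: x = (x² + 7)/(2x)
x₀ = 2.41

x_1 = g(2.410000) = 2.657282
x_2 = g(2.657282) = 2.645776
x_3 = g(2.645776) = 2.645751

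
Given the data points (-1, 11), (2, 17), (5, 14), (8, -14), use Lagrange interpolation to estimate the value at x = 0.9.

Lagrange interpolation formula:
P(x) = Σ yᵢ × Lᵢ(x)
where Lᵢ(x) = Π_{j≠i} (x - xⱼ)/(xᵢ - xⱼ)

L_0(0.9) = (0.9 - 2)/(-1 - 2) × (0.9 - 5)/(-1 - 5) × (0.9 - 8)/(-1 - 8) = 0.197660
L_1(0.9) = (0.9 - (-1))/(2 - (-1)) × (0.9 - 5)/(2 - 5) × (0.9 - 8)/(2 - 8) = 1.024241
L_2(0.9) = (0.9 - (-1))/(5 - (-1)) × (0.9 - 2)/(5 - 2) × (0.9 - 8)/(5 - 8) = -0.274796
L_3(0.9) = (0.9 - (-1))/(8 - (-1)) × (0.9 - 2)/(8 - 2) × (0.9 - 5)/(8 - 5) = 0.052895

P(0.9) = 11×L_0(0.9) + 17×L_1(0.9) + 14×L_2(0.9) + (-14)×L_3(0.9)
P(0.9) = 14.998679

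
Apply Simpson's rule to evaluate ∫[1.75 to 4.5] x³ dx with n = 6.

f(x) = x³
a = 1.75, b = 4.5, n = 6
h = (b - a)/n = 0.458333

Simpson's rule: (h/3)[f(x₀) + 4f(x₁) + 2f(x₂) + ... + f(xₙ)]

x_0 = 1.7500, f(x_0) = 5.359375, coefficient = 1
x_1 = 2.2083, f(x_1) = 10.769459, coefficient = 4
x_2 = 2.6667, f(x_2) = 18.962963, coefficient = 2
x_3 = 3.1250, f(x_3) = 30.517578, coefficient = 4
x_4 = 3.5833, f(x_4) = 46.010995, coefficient = 2
x_5 = 4.0417, f(x_5) = 66.020906, coefficient = 4
x_6 = 4.5000, f(x_6) = 91.125000, coefficient = 1

I ≈ (0.458333/3) × 655.664062 = 100.170898
Exact value: 100.170898
Error: 0.000000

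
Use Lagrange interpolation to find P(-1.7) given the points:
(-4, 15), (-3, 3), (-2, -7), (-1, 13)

Lagrange interpolation formula:
P(x) = Σ yᵢ × Lᵢ(x)
where Lᵢ(x) = Π_{j≠i} (x - xⱼ)/(xᵢ - xⱼ)

L_0(-1.7) = (-1.7 - (-3))/(-4 - (-3)) × (-1.7 - (-2))/(-4 - (-2)) × (-1.7 - (-1))/(-4 - (-1)) = 0.045500
L_1(-1.7) = (-1.7 - (-4))/(-3 - (-4)) × (-1.7 - (-2))/(-3 - (-2)) × (-1.7 - (-1))/(-3 - (-1)) = -0.241500
L_2(-1.7) = (-1.7 - (-4))/(-2 - (-4)) × (-1.7 - (-3))/(-2 - (-3)) × (-1.7 - (-1))/(-2 - (-1)) = 1.046500
L_3(-1.7) = (-1.7 - (-4))/(-1 - (-4)) × (-1.7 - (-3))/(-1 - (-3)) × (-1.7 - (-2))/(-1 - (-2)) = 0.149500

P(-1.7) = 15×L_0(-1.7) + 3×L_1(-1.7) + (-7)×L_2(-1.7) + 13×L_3(-1.7)
P(-1.7) = -5.424000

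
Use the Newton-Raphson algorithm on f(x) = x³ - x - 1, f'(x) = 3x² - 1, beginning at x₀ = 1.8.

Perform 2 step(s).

f(x) = x³ - x - 1
f'(x) = 3x² - 1
x₀ = 1.8

Newton-Raphson formula: x_{n+1} = x_n - f(x_n)/f'(x_n)

Iteration 1:
  f(1.800000) = 3.032000
  f'(1.800000) = 8.720000
  x_1 = 1.800000 - 3.032000/8.720000 = 1.452294
Iteration 2:
  f(1.452294) = 0.610821
  f'(1.452294) = 5.327470
  x_2 = 1.452294 - 0.610821/5.327470 = 1.337639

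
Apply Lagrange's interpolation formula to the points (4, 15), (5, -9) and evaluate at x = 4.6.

Lagrange interpolation formula:
P(x) = Σ yᵢ × Lᵢ(x)
where Lᵢ(x) = Π_{j≠i} (x - xⱼ)/(xᵢ - xⱼ)

L_0(4.6) = (4.6 - 5)/(4 - 5) = 0.400000
L_1(4.6) = (4.6 - 4)/(5 - 4) = 0.600000

P(4.6) = 15×L_0(4.6) + (-9)×L_1(4.6)
P(4.6) = 0.600000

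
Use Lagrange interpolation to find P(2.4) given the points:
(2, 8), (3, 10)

Lagrange interpolation formula:
P(x) = Σ yᵢ × Lᵢ(x)
where Lᵢ(x) = Π_{j≠i} (x - xⱼ)/(xᵢ - xⱼ)

L_0(2.4) = (2.4 - 3)/(2 - 3) = 0.600000
L_1(2.4) = (2.4 - 2)/(3 - 2) = 0.400000

P(2.4) = 8×L_0(2.4) + 10×L_1(2.4)
P(2.4) = 8.800000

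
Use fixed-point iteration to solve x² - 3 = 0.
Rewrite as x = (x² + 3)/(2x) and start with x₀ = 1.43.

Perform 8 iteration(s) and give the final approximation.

Equation: x² - 3 = 0
Fixed-point form: x = (x² + 3)/(2x)
x₀ = 1.43

x_1 = g(1.430000) = 1.763951
x_2 = g(1.763951) = 1.732339
x_3 = g(1.732339) = 1.732051
x_4 = g(1.732051) = 1.732051
x_5 = g(1.732051) = 1.732051
x_6 = g(1.732051) = 1.732051
x_7 = g(1.732051) = 1.732051
x_8 = g(1.732051) = 1.732051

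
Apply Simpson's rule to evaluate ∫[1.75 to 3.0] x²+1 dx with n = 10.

f(x) = x²+1
a = 1.75, b = 3.0, n = 10
h = (b - a)/n = 0.125000

Simpson's rule: (h/3)[f(x₀) + 4f(x₁) + 2f(x₂) + ... + f(xₙ)]

x_0 = 1.7500, f(x_0) = 4.062500, coefficient = 1
x_1 = 1.8750, f(x_1) = 4.515625, coefficient = 4
x_2 = 2.0000, f(x_2) = 5.000000, coefficient = 2
x_3 = 2.1250, f(x_3) = 5.515625, coefficient = 4
x_4 = 2.2500, f(x_4) = 6.062500, coefficient = 2
x_5 = 2.3750, f(x_5) = 6.640625, coefficient = 4
x_6 = 2.5000, f(x_6) = 7.250000, coefficient = 2
x_7 = 2.6250, f(x_7) = 7.890625, coefficient = 4
x_8 = 2.7500, f(x_8) = 8.562500, coefficient = 2
x_9 = 2.8750, f(x_9) = 9.265625, coefficient = 4
x_10 = 3.0000, f(x_10) = 10.000000, coefficient = 1

I ≈ (0.125000/3) × 203.125000 = 8.463542
Exact value: 8.463542
Error: 0.000000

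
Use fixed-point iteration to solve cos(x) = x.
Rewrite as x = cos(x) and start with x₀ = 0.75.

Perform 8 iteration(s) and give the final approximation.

Equation: cos(x) = x
Fixed-point form: x = cos(x)
x₀ = 0.75

x_1 = g(0.750000) = 0.731689
x_2 = g(0.731689) = 0.744047
x_3 = g(0.744047) = 0.735734
x_4 = g(0.735734) = 0.741339
x_5 = g(0.741339) = 0.737565
x_6 = g(0.737565) = 0.740108
x_7 = g(0.740108) = 0.738396
x_8 = g(0.738396) = 0.739549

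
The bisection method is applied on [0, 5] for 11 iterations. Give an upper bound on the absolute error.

Bisection error bound: |error| ≤ (b-a)/2^n
|error| ≤ (5 - 0)/2^11 = 5/2^11
|error| ≤ 0.0024414062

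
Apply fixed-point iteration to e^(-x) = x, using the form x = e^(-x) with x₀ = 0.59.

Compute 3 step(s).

Equation: e^(-x) = x
Fixed-point form: x = e^(-x)
x₀ = 0.59

x_1 = g(0.590000) = 0.554327
x_2 = g(0.554327) = 0.574459
x_3 = g(0.574459) = 0.563010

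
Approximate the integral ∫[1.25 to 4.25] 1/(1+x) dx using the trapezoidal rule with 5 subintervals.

f(x) = 1/(1+x)
a = 1.25, b = 4.25, n = 5
h = (b - a)/n = 0.600000

Trapezoidal rule: (h/2)[f(x₀) + 2f(x₁) + 2f(x₂) + ... + f(xₙ)]

x_0 = 1.2500, f(x_0) = 0.444444, coefficient = 1
x_1 = 1.8500, f(x_1) = 0.350877, coefficient = 2
x_2 = 2.4500, f(x_2) = 0.289855, coefficient = 2
x_3 = 3.0500, f(x_3) = 0.246914, coefficient = 2
x_4 = 3.6500, f(x_4) = 0.215054, coefficient = 2
x_5 = 4.2500, f(x_5) = 0.190476, coefficient = 1

I ≈ (0.600000/2) × 2.840320 = 0.852096
Exact value: 0.847298
Error: 0.004798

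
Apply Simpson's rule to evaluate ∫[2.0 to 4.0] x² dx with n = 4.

f(x) = x²
a = 2.0, b = 4.0, n = 4
h = (b - a)/n = 0.500000

Simpson's rule: (h/3)[f(x₀) + 4f(x₁) + 2f(x₂) + ... + f(xₙ)]

x_0 = 2.0000, f(x_0) = 4.000000, coefficient = 1
x_1 = 2.5000, f(x_1) = 6.250000, coefficient = 4
x_2 = 3.0000, f(x_2) = 9.000000, coefficient = 2
x_3 = 3.5000, f(x_3) = 12.250000, coefficient = 4
x_4 = 4.0000, f(x_4) = 16.000000, coefficient = 1

I ≈ (0.500000/3) × 112.000000 = 18.666667
Exact value: 18.666667
Error: 0.000000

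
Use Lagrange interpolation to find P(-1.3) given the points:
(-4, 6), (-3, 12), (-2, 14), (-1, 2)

Lagrange interpolation formula:
P(x) = Σ yᵢ × Lᵢ(x)
where Lᵢ(x) = Π_{j≠i} (x - xⱼ)/(xᵢ - xⱼ)

L_0(-1.3) = (-1.3 - (-3))/(-4 - (-3)) × (-1.3 - (-2))/(-4 - (-2)) × (-1.3 - (-1))/(-4 - (-1)) = 0.059500
L_1(-1.3) = (-1.3 - (-4))/(-3 - (-4)) × (-1.3 - (-2))/(-3 - (-2)) × (-1.3 - (-1))/(-3 - (-1)) = -0.283500
L_2(-1.3) = (-1.3 - (-4))/(-2 - (-4)) × (-1.3 - (-3))/(-2 - (-3)) × (-1.3 - (-1))/(-2 - (-1)) = 0.688500
L_3(-1.3) = (-1.3 - (-4))/(-1 - (-4)) × (-1.3 - (-3))/(-1 - (-3)) × (-1.3 - (-2))/(-1 - (-2)) = 0.535500

P(-1.3) = 6×L_0(-1.3) + 12×L_1(-1.3) + 14×L_2(-1.3) + 2×L_3(-1.3)
P(-1.3) = 7.665000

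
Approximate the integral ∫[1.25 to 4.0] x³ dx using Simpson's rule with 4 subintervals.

f(x) = x³
a = 1.25, b = 4.0, n = 4
h = (b - a)/n = 0.687500

Simpson's rule: (h/3)[f(x₀) + 4f(x₁) + 2f(x₂) + ... + f(xₙ)]

x_0 = 1.2500, f(x_0) = 1.953125, coefficient = 1
x_1 = 1.9375, f(x_1) = 7.273193, coefficient = 4
x_2 = 2.6250, f(x_2) = 18.087891, coefficient = 2
x_3 = 3.3125, f(x_3) = 36.346924, coefficient = 4
x_4 = 4.0000, f(x_4) = 64.000000, coefficient = 1

I ≈ (0.687500/3) × 276.609375 = 63.389648
Exact value: 63.389648
Error: 0.000000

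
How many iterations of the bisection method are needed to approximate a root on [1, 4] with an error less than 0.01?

We need (b-a)/2^n ≤ 0.01
(4 - 1)/2^n ≤ 0.01
3/2^n ≤ 0.01
2^n ≥ 300
n ≥ log₂(300) = 8.23
n ≥ 9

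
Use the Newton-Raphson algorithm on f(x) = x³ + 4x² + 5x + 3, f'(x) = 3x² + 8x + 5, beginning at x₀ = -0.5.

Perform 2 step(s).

f(x) = x³ + 4x² + 5x + 3
f'(x) = 3x² + 8x + 5
x₀ = -0.5

Newton-Raphson formula: x_{n+1} = x_n - f(x_n)/f'(x_n)

Iteration 1:
  f(-0.500000) = 1.375000
  f'(-0.500000) = 1.750000
  x_1 = -0.500000 - 1.375000/1.750000 = -1.285714
Iteration 2:
  f(-1.285714) = 1.058309
  f'(-1.285714) = -0.326531
  x_2 = -1.285714 - 1.058309/(-0.326531) = 1.955357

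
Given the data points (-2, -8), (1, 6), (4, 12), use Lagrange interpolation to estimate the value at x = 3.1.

Lagrange interpolation formula:
P(x) = Σ yᵢ × Lᵢ(x)
where Lᵢ(x) = Π_{j≠i} (x - xⱼ)/(xᵢ - xⱼ)

L_0(3.1) = (3.1 - 1)/(-2 - 1) × (3.1 - 4)/(-2 - 4) = -0.105000
L_1(3.1) = (3.1 - (-2))/(1 - (-2)) × (3.1 - 4)/(1 - 4) = 0.510000
L_2(3.1) = (3.1 - (-2))/(4 - (-2)) × (3.1 - 1)/(4 - 1) = 0.595000

P(3.1) = (-8)×L_0(3.1) + 6×L_1(3.1) + 12×L_2(3.1)
P(3.1) = 11.040000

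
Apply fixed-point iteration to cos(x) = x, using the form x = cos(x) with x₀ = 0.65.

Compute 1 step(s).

Equation: cos(x) = x
Fixed-point form: x = cos(x)
x₀ = 0.65

x_1 = g(0.650000) = 0.796084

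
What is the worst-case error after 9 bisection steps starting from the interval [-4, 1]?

Bisection error bound: |error| ≤ (b-a)/2^n
|error| ≤ (1 - (-4))/2^9 = 5/2^9
|error| ≤ 0.0097656250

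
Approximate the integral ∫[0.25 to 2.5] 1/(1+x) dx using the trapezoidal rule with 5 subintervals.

f(x) = 1/(1+x)
a = 0.25, b = 2.5, n = 5
h = (b - a)/n = 0.450000

Trapezoidal rule: (h/2)[f(x₀) + 2f(x₁) + 2f(x₂) + ... + f(xₙ)]

x_0 = 0.2500, f(x_0) = 0.800000, coefficient = 1
x_1 = 0.7000, f(x_1) = 0.588235, coefficient = 2
x_2 = 1.1500, f(x_2) = 0.465116, coefficient = 2
x_3 = 1.6000, f(x_3) = 0.384615, coefficient = 2
x_4 = 2.0500, f(x_4) = 0.327869, coefficient = 2
x_5 = 2.5000, f(x_5) = 0.285714, coefficient = 1

I ≈ (0.450000/2) × 4.617386 = 1.038912
Exact value: 1.029619
Error: 0.009292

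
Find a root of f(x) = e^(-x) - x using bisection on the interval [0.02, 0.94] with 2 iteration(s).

f(x) = e^(-x) - x
Initial interval: [0.02, 0.94]

Iteration 1:
  c_1 = (0.020000 + 0.940000)/2 = 0.480000
  f(c_1) = f(0.480000) = 0.138783
  f(a) × f(c) ≥ 0, new interval: [0.480000, 0.940000]
Iteration 2:
  c_2 = (0.480000 + 0.940000)/2 = 0.710000
  f(c_2) = f(0.710000) = -0.218356
  f(a) × f(c) < 0, new interval: [0.480000, 0.710000]

After 2 iteration(s), the approximation is c_2 = 0.710000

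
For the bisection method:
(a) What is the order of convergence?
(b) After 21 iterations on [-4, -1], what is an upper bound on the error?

(a) Bisection has linear (order 1) convergence; the error is halved each step.

(b) Error bound = (b-a)/2^n = (-1 - (-4))/2^{21}
    = 3/2^{21}

(a) 1 (linear); (b) error ≤ 1.43e-06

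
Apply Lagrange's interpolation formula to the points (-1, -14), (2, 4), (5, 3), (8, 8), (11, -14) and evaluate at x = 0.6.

Lagrange interpolation formula:
P(x) = Σ yᵢ × Lᵢ(x)
where Lᵢ(x) = Π_{j≠i} (x - xⱼ)/(xᵢ - xⱼ)

L_0(0.6) = (0.6 - 2)/(-1 - 2) × (0.6 - 5)/(-1 - 5) × (0.6 - 8)/(-1 - 8) × (0.6 - 11)/(-1 - 11) = 0.243865
L_1(0.6) = (0.6 - (-1))/(2 - (-1)) × (0.6 - 5)/(2 - 5) × (0.6 - 8)/(2 - 8) × (0.6 - 11)/(2 - 11) = 1.114812
L_2(0.6) = (0.6 - (-1))/(5 - (-1)) × (0.6 - 2)/(5 - 2) × (0.6 - 8)/(5 - 8) × (0.6 - 11)/(5 - 11) = -0.532069
L_3(0.6) = (0.6 - (-1))/(8 - (-1)) × (0.6 - 2)/(8 - 2) × (0.6 - 5)/(8 - 5) × (0.6 - 11)/(8 - 11) = 0.210910
L_4(0.6) = (0.6 - (-1))/(11 - (-1)) × (0.6 - 2)/(11 - 2) × (0.6 - 5)/(11 - 5) × (0.6 - 8)/(11 - 8) = -0.037518

P(0.6) = (-14)×L_0(0.6) + 4×L_1(0.6) + 3×L_2(0.6) + 8×L_3(0.6) + (-14)×L_4(0.6)
P(0.6) = 1.661458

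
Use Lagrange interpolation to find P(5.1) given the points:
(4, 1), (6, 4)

Lagrange interpolation formula:
P(x) = Σ yᵢ × Lᵢ(x)
where Lᵢ(x) = Π_{j≠i} (x - xⱼ)/(xᵢ - xⱼ)

L_0(5.1) = (5.1 - 6)/(4 - 6) = 0.450000
L_1(5.1) = (5.1 - 4)/(6 - 4) = 0.550000

P(5.1) = 1×L_0(5.1) + 4×L_1(5.1)
P(5.1) = 2.650000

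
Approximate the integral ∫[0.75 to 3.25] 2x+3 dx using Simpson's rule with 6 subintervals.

f(x) = 2x+3
a = 0.75, b = 3.25, n = 6
h = (b - a)/n = 0.416667

Simpson's rule: (h/3)[f(x₀) + 4f(x₁) + 2f(x₂) + ... + f(xₙ)]

x_0 = 0.7500, f(x_0) = 4.500000, coefficient = 1
x_1 = 1.1667, f(x_1) = 5.333333, coefficient = 4
x_2 = 1.5833, f(x_2) = 6.166667, coefficient = 2
x_3 = 2.0000, f(x_3) = 7.000000, coefficient = 4
x_4 = 2.4167, f(x_4) = 7.833333, coefficient = 2
x_5 = 2.8333, f(x_5) = 8.666667, coefficient = 4
x_6 = 3.2500, f(x_6) = 9.500000, coefficient = 1

I ≈ (0.416667/3) × 126.000000 = 17.500000
Exact value: 17.500000
Error: 0.000000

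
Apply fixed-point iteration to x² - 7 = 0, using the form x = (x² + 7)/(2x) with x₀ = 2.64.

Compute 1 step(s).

Equation: x² - 7 = 0
Fixed-point form: x = (x² + 7)/(2x)
x₀ = 2.64

x_1 = g(2.640000) = 2.645758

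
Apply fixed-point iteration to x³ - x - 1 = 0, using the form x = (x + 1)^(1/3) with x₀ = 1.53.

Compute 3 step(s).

Equation: x³ - x - 1 = 0
Fixed-point form: x = (x + 1)^(1/3)
x₀ = 1.53

x_1 = g(1.530000) = 1.362616
x_2 = g(1.362616) = 1.331878
x_3 = g(1.331878) = 1.326077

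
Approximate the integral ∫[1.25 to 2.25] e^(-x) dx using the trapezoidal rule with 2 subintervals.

f(x) = e^(-x)
a = 1.25, b = 2.25, n = 2
h = (b - a)/n = 0.500000

Trapezoidal rule: (h/2)[f(x₀) + 2f(x₁) + 2f(x₂) + ... + f(xₙ)]

x_0 = 1.2500, f(x_0) = 0.286505, coefficient = 1
x_1 = 1.7500, f(x_1) = 0.173774, coefficient = 2
x_2 = 2.2500, f(x_2) = 0.105399, coefficient = 1

I ≈ (0.500000/2) × 0.739452 = 0.184863
Exact value: 0.181106
Error: 0.003757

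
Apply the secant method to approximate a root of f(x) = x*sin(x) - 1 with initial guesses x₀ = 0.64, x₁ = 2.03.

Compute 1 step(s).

f(x) = x*sin(x) - 1
x₀ = 0.64, x₁ = 2.03

Secant formula: x_{n+1} = x_n - f(x_n)(x_n - x_{n-1})/(f(x_n) - f(x_{n-1}))

Iteration 1:
  f(0.640000) = -0.617795
  f(2.030000) = 0.819704
  x_2 = 2.030000 - 0.819704×(2.030000 - 0.640000)/(0.819704 - (-0.617795))
       = 1.237381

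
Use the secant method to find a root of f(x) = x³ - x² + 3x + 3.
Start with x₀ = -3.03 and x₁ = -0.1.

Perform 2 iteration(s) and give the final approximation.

f(x) = x³ - x² + 3x + 3
x₀ = -3.03, x₁ = -0.1

Secant formula: x_{n+1} = x_n - f(x_n)(x_n - x_{n-1})/(f(x_n) - f(x_{n-1}))

Iteration 1:
  f(-3.030000) = -43.089027
  f(-0.100000) = 2.689000
  x_2 = -0.100000 - 2.689000×(-0.100000 - (-3.030000))/(2.689000 - (-43.089027))
       = -0.272108
Iteration 2:
  f(-0.100000) = 2.689000
  f(-0.272108) = 2.089485
  x_3 = -0.272108 - 2.089485×(-0.272108 - (-0.100000))/(2.089485 - 2.689000)
       = -0.871955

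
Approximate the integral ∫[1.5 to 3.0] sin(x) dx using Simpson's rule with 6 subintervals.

f(x) = sin(x)
a = 1.5, b = 3.0, n = 6
h = (b - a)/n = 0.250000

Simpson's rule: (h/3)[f(x₀) + 4f(x₁) + 2f(x₂) + ... + f(xₙ)]

x_0 = 1.5000, f(x_0) = 0.997495, coefficient = 1
x_1 = 1.7500, f(x_1) = 0.983986, coefficient = 4
x_2 = 2.0000, f(x_2) = 0.909297, coefficient = 2
x_3 = 2.2500, f(x_3) = 0.778073, coefficient = 4
x_4 = 2.5000, f(x_4) = 0.598472, coefficient = 2
x_5 = 2.7500, f(x_5) = 0.381661, coefficient = 4
x_6 = 3.0000, f(x_6) = 0.141120, coefficient = 1

I ≈ (0.250000/3) × 12.729035 = 1.060753
Exact value: 1.060730
Error: 0.000023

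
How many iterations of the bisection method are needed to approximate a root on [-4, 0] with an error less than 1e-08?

We need (b-a)/2^n ≤ 1e-08
(0 - (-4))/2^n ≤ 1e-08
4/2^n ≤ 1e-08
2^n ≥ 400000000
n ≥ log₂(400000000) = 28.58
n ≥ 29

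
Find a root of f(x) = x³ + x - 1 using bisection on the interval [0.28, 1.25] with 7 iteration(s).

f(x) = x³ + x - 1
Initial interval: [0.28, 1.25]

Iteration 1:
  c_1 = (0.280000 + 1.250000)/2 = 0.765000
  f(c_1) = f(0.765000) = 0.212697
  f(a) × f(c) < 0, new interval: [0.280000, 0.765000]
Iteration 2:
  c_2 = (0.280000 + 0.765000)/2 = 0.522500
  f(c_2) = f(0.522500) = -0.334854
  f(a) × f(c) ≥ 0, new interval: [0.522500, 0.765000]
Iteration 3:
  c_3 = (0.522500 + 0.765000)/2 = 0.643750
  f(c_3) = f(0.643750) = -0.089471
  f(a) × f(c) ≥ 0, new interval: [0.643750, 0.765000]
Iteration 4:
  c_4 = (0.643750 + 0.765000)/2 = 0.704375
  f(c_4) = f(0.704375) = 0.053847
  f(a) × f(c) < 0, new interval: [0.643750, 0.704375]
Iteration 5:
  c_5 = (0.643750 + 0.704375)/2 = 0.674063
  f(c_5) = f(0.674063) = -0.019670
  f(a) × f(c) ≥ 0, new interval: [0.674063, 0.704375]
Iteration 6:
  c_6 = (0.674063 + 0.704375)/2 = 0.689219
  f(c_6) = f(0.689219) = 0.016613
  f(a) × f(c) < 0, new interval: [0.674063, 0.689219]
Iteration 7:
  c_7 = (0.674063 + 0.689219)/2 = 0.681641
  f(c_7) = f(0.681641) = -0.001646
  f(a) × f(c) ≥ 0, new interval: [0.681641, 0.689219]

After 7 iteration(s), the approximation is c_7 = 0.681641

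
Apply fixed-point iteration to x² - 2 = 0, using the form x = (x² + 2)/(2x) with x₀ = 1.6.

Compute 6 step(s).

Equation: x² - 2 = 0
Fixed-point form: x = (x² + 2)/(2x)
x₀ = 1.6

x_1 = g(1.600000) = 1.425000
x_2 = g(1.425000) = 1.414254
x_3 = g(1.414254) = 1.414214
x_4 = g(1.414214) = 1.414214
x_5 = g(1.414214) = 1.414214
x_6 = g(1.414214) = 1.414214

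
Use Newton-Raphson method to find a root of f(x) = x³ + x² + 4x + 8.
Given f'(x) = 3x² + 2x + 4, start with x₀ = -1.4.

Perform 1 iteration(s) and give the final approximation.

f(x) = x³ + x² + 4x + 8
f'(x) = 3x² + 2x + 4
x₀ = -1.4

Newton-Raphson formula: x_{n+1} = x_n - f(x_n)/f'(x_n)

Iteration 1:
  f(-1.400000) = 1.616000
  f'(-1.400000) = 7.080000
  x_1 = -1.400000 - 1.616000/7.080000 = -1.628249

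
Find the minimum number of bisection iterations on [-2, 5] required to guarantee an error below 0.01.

We need (b-a)/2^n ≤ 0.01
(5 - (-2))/2^n ≤ 0.01
7/2^n ≤ 0.01
2^n ≥ 700
n ≥ log₂(700) = 9.45
n ≥ 10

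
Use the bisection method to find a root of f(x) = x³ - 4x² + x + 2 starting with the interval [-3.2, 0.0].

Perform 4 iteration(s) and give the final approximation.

f(x) = x³ - 4x² + x + 2
Initial interval: [-3.2, 0.0]

Iteration 1:
  c_1 = (-3.200000 + 0.000000)/2 = -1.600000
  f(c_1) = f(-1.600000) = -13.936000
  f(a) × f(c) ≥ 0, new interval: [-1.600000, 0.000000]
Iteration 2:
  c_2 = (-1.600000 + 0.000000)/2 = -0.800000
  f(c_2) = f(-0.800000) = -1.872000
  f(a) × f(c) ≥ 0, new interval: [-0.800000, 0.000000]
Iteration 3:
  c_3 = (-0.800000 + 0.000000)/2 = -0.400000
  f(c_3) = f(-0.400000) = 0.896000
  f(a) × f(c) < 0, new interval: [-0.800000, -0.400000]
Iteration 4:
  c_4 = (-0.800000 + (-0.400000))/2 = -0.600000
  f(c_4) = f(-0.600000) = -0.256000
  f(a) × f(c) ≥ 0, new interval: [-0.600000, -0.400000]

After 4 iteration(s), the approximation is c_4 = -0.600000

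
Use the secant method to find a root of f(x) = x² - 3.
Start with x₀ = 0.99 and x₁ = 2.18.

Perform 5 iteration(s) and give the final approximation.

f(x) = x² - 3
x₀ = 0.99, x₁ = 2.18

Secant formula: x_{n+1} = x_n - f(x_n)(x_n - x_{n-1})/(f(x_n) - f(x_{n-1}))

Iteration 1:
  f(0.990000) = -2.019900
  f(2.180000) = 1.752400
  x_2 = 2.180000 - 1.752400×(2.180000 - 0.990000)/(1.752400 - (-2.019900))
       = 1.627192
Iteration 2:
  f(2.180000) = 1.752400
  f(1.627192) = -0.352245
  x_3 = 1.627192 - (-0.352245)×(1.627192 - 2.180000)/(-0.352245 - 1.752400)
       = 1.719713
Iteration 3:
  f(1.627192) = -0.352245
  f(1.719713) = -0.042586
  x_4 = 1.719713 - (-0.042586)×(1.719713 - 1.627192)/(-0.042586 - (-0.352245))
       = 1.732437
Iteration 4:
  f(1.719713) = -0.042586
  f(1.732437) = 0.001339
  x_5 = 1.732437 - 0.001339×(1.732437 - 1.719713)/(0.001339 - (-0.042586))
       = 1.732049
Iteration 5:
  f(1.732437) = 0.001339
  f(1.732049) = -0.000005
  x_6 = 1.732049 - (-0.000005)×(1.732049 - 1.732437)/(-0.000005 - 0.001339)
       = 1.732051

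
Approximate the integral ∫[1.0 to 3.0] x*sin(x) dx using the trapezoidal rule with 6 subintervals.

f(x) = x*sin(x)
a = 1.0, b = 3.0, n = 6
h = (b - a)/n = 0.333333

Trapezoidal rule: (h/2)[f(x₀) + 2f(x₁) + 2f(x₂) + ... + f(xₙ)]

x_0 = 1.0000, f(x_0) = 0.841471, coefficient = 1
x_1 = 1.3333, f(x_1) = 1.295917, coefficient = 2
x_2 = 1.6667, f(x_2) = 1.659013, coefficient = 2
x_3 = 2.0000, f(x_3) = 1.818595, coefficient = 2
x_4 = 2.3333, f(x_4) = 1.687200, coefficient = 2
x_5 = 2.6667, f(x_5) = 1.219394, coefficient = 2
x_6 = 3.0000, f(x_6) = 0.423360, coefficient = 1

I ≈ (0.333333/2) × 16.625070 = 2.770845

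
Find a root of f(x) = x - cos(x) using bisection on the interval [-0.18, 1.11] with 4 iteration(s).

f(x) = x - cos(x)
Initial interval: [-0.18, 1.11]

Iteration 1:
  c_1 = (-0.180000 + 1.110000)/2 = 0.465000
  f(c_1) = f(0.465000) = -0.428822
  f(a) × f(c) ≥ 0, new interval: [0.465000, 1.110000]
Iteration 2:
  c_2 = (0.465000 + 1.110000)/2 = 0.787500
  f(c_2) = f(0.787500) = 0.081881
  f(a) × f(c) < 0, new interval: [0.465000, 0.787500]
Iteration 3:
  c_3 = (0.465000 + 0.787500)/2 = 0.626250
  f(c_3) = f(0.626250) = -0.183981
  f(a) × f(c) ≥ 0, new interval: [0.626250, 0.787500]
Iteration 4:
  c_4 = (0.626250 + 0.787500)/2 = 0.706875
  f(c_4) = f(0.706875) = -0.053520
  f(a) × f(c) ≥ 0, new interval: [0.706875, 0.787500]

After 4 iteration(s), the approximation is c_4 = 0.706875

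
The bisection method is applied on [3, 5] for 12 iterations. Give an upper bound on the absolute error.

Bisection error bound: |error| ≤ (b-a)/2^n
|error| ≤ (5 - 3)/2^12 = 2/2^12
|error| ≤ 0.0004882812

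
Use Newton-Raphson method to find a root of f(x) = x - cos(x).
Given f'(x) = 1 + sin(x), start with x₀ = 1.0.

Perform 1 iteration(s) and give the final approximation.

f(x) = x - cos(x)
f'(x) = 1 + sin(x)
x₀ = 1.0

Newton-Raphson formula: x_{n+1} = x_n - f(x_n)/f'(x_n)

Iteration 1:
  f(1.000000) = 0.459698
  f'(1.000000) = 1.841471
  x_1 = 1.000000 - 0.459698/1.841471 = 0.750364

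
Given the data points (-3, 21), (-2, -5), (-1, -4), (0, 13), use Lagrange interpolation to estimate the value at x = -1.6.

Lagrange interpolation formula:
P(x) = Σ yᵢ × Lᵢ(x)
where Lᵢ(x) = Π_{j≠i} (x - xⱼ)/(xᵢ - xⱼ)

L_0(-1.6) = (-1.6 - (-2))/(-3 - (-2)) × (-1.6 - (-1))/(-3 - (-1)) × (-1.6 - 0)/(-3 - 0) = -0.064000
L_1(-1.6) = (-1.6 - (-3))/(-2 - (-3)) × (-1.6 - (-1))/(-2 - (-1)) × (-1.6 - 0)/(-2 - 0) = 0.672000
L_2(-1.6) = (-1.6 - (-3))/(-1 - (-3)) × (-1.6 - (-2))/(-1 - (-2)) × (-1.6 - 0)/(-1 - 0) = 0.448000
L_3(-1.6) = (-1.6 - (-3))/(0 - (-3)) × (-1.6 - (-2))/(0 - (-2)) × (-1.6 - (-1))/(0 - (-1)) = -0.056000

P(-1.6) = 21×L_0(-1.6) + (-5)×L_1(-1.6) + (-4)×L_2(-1.6) + 13×L_3(-1.6)
P(-1.6) = -7.224000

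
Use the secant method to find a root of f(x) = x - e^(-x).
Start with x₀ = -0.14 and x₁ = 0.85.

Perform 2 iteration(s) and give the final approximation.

f(x) = x - e^(-x)
x₀ = -0.14, x₁ = 0.85

Secant formula: x_{n+1} = x_n - f(x_n)(x_n - x_{n-1})/(f(x_n) - f(x_{n-1}))

Iteration 1:
  f(-0.140000) = -1.290274
  f(0.850000) = 0.422585
  x_2 = 0.850000 - 0.422585×(0.850000 - (-0.140000))/(0.422585 - (-1.290274))
       = 0.605754
Iteration 2:
  f(0.850000) = 0.422585
  f(0.605754) = 0.060091
  x_3 = 0.605754 - 0.060091×(0.605754 - 0.850000)/(0.060091 - 0.422585)
       = 0.565265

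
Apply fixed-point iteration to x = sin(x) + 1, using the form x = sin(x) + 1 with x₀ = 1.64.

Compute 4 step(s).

Equation: x = sin(x) + 1
Fixed-point form: x = sin(x) + 1
x₀ = 1.64

x_1 = g(1.640000) = 1.997606
x_2 = g(1.997606) = 1.910291
x_3 = g(1.910291) = 1.942923
x_4 = g(1.942923) = 1.931556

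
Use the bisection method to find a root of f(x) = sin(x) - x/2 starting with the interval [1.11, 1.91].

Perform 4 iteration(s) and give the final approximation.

f(x) = sin(x) - x/2
Initial interval: [1.11, 1.91]

Iteration 1:
  c_1 = (1.110000 + 1.910000)/2 = 1.510000
  f(c_1) = f(1.510000) = 0.243152
  f(a) × f(c) ≥ 0, new interval: [1.510000, 1.910000]
Iteration 2:
  c_2 = (1.510000 + 1.910000)/2 = 1.710000
  f(c_2) = f(1.710000) = 0.135327
  f(a) × f(c) ≥ 0, new interval: [1.710000, 1.910000]
Iteration 3:
  c_3 = (1.710000 + 1.910000)/2 = 1.810000
  f(c_3) = f(1.810000) = 0.066527
  f(a) × f(c) ≥ 0, new interval: [1.810000, 1.910000]
Iteration 4:
  c_4 = (1.810000 + 1.910000)/2 = 1.860000
  f(c_4) = f(1.860000) = 0.028471
  f(a) × f(c) ≥ 0, new interval: [1.860000, 1.910000]

After 4 iteration(s), the approximation is c_4 = 1.860000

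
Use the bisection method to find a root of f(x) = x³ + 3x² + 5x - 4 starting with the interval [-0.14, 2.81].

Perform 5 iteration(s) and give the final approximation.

f(x) = x³ + 3x² + 5x - 4
Initial interval: [-0.14, 2.81]

Iteration 1:
  c_1 = (-0.140000 + 2.810000)/2 = 1.335000
  f(c_1) = f(1.335000) = 10.400945
  f(a) × f(c) < 0, new interval: [-0.140000, 1.335000]
Iteration 2:
  c_2 = (-0.140000 + 1.335000)/2 = 0.597500
  f(c_2) = f(0.597500) = 0.271830
  f(a) × f(c) < 0, new interval: [-0.140000, 0.597500]
Iteration 3:
  c_3 = (-0.140000 + 0.597500)/2 = 0.228750
  f(c_3) = f(0.228750) = -2.687301
  f(a) × f(c) ≥ 0, new interval: [0.228750, 0.597500]
Iteration 4:
  c_4 = (0.228750 + 0.597500)/2 = 0.413125
  f(c_4) = f(0.413125) = -1.351849
  f(a) × f(c) ≥ 0, new interval: [0.413125, 0.597500]
Iteration 5:
  c_5 = (0.413125 + 0.597500)/2 = 0.505312
  f(c_5) = f(0.505312) = -0.578388
  f(a) × f(c) ≥ 0, new interval: [0.505312, 0.597500]

After 5 iteration(s), the approximation is c_5 = 0.505312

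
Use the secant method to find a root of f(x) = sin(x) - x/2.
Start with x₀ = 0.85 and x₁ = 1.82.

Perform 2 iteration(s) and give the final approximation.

f(x) = sin(x) - x/2
x₀ = 0.85, x₁ = 1.82

Secant formula: x_{n+1} = x_n - f(x_n)(x_n - x_{n-1})/(f(x_n) - f(x_{n-1}))

Iteration 1:
  f(0.850000) = 0.326280
  f(1.820000) = 0.059109
  x_2 = 1.820000 - 0.059109×(1.820000 - 0.850000)/(0.059109 - 0.326280)
       = 2.034603
Iteration 2:
  f(1.820000) = 0.059109
  f(2.034603) = -0.122946
  x_3 = 2.034603 - (-0.122946)×(2.034603 - 1.820000)/(-0.122946 - 0.059109)
       = 1.889677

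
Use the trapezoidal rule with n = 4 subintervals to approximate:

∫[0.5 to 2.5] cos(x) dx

f(x) = cos(x)
a = 0.5, b = 2.5, n = 4
h = (b - a)/n = 0.500000

Trapezoidal rule: (h/2)[f(x₀) + 2f(x₁) + 2f(x₂) + ... + f(xₙ)]

x_0 = 0.5000, f(x_0) = 0.877583, coefficient = 1
x_1 = 1.0000, f(x_1) = 0.540302, coefficient = 2
x_2 = 1.5000, f(x_2) = 0.070737, coefficient = 2
x_3 = 2.0000, f(x_3) = -0.416147, coefficient = 2
x_4 = 2.5000, f(x_4) = -0.801144, coefficient = 1

I ≈ (0.500000/2) × 0.466224 = 0.116556
Exact value: 0.119047
Error: 0.002491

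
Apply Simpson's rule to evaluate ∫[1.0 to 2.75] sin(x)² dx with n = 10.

f(x) = sin(x)²
a = 1.0, b = 2.75, n = 10
h = (b - a)/n = 0.175000

Simpson's rule: (h/3)[f(x₀) + 4f(x₁) + 2f(x₂) + ... + f(xₙ)]

x_0 = 1.0000, f(x_0) = 0.708073, coefficient = 1
x_1 = 1.1750, f(x_1) = 0.851357, coefficient = 4
x_2 = 1.3500, f(x_2) = 0.952036, coefficient = 2
x_3 = 1.5250, f(x_3) = 0.997904, coefficient = 4
x_4 = 1.7000, f(x_4) = 0.983399, coefficient = 2
x_5 = 1.8750, f(x_5) = 0.910280, coefficient = 4
x_6 = 2.0500, f(x_6) = 0.787412, coefficient = 2
x_7 = 2.2250, f(x_7) = 0.629694, coefficient = 4
x_8 = 2.4000, f(x_8) = 0.456251, coefficient = 2
x_9 = 2.5750, f(x_9) = 0.288112, coefficient = 4
x_10 = 2.7500, f(x_10) = 0.145665, coefficient = 1

I ≈ (0.175000/3) × 21.921319 = 1.278744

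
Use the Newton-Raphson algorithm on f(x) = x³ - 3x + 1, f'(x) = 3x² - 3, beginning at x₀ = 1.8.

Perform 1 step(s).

f(x) = x³ - 3x + 1
f'(x) = 3x² - 3
x₀ = 1.8

Newton-Raphson formula: x_{n+1} = x_n - f(x_n)/f'(x_n)

Iteration 1:
  f(1.800000) = 1.432000
  f'(1.800000) = 6.720000
  x_1 = 1.800000 - 1.432000/6.720000 = 1.586905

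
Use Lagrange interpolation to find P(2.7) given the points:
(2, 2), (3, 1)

Lagrange interpolation formula:
P(x) = Σ yᵢ × Lᵢ(x)
where Lᵢ(x) = Π_{j≠i} (x - xⱼ)/(xᵢ - xⱼ)

L_0(2.7) = (2.7 - 3)/(2 - 3) = 0.300000
L_1(2.7) = (2.7 - 2)/(3 - 2) = 0.700000

P(2.7) = 2×L_0(2.7) + 1×L_1(2.7)
P(2.7) = 1.300000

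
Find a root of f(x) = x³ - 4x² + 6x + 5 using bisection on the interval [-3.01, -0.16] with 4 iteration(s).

f(x) = x³ - 4x² + 6x + 5
Initial interval: [-3.01, -0.16]

Iteration 1:
  c_1 = (-3.010000 + (-0.160000))/2 = -1.585000
  f(c_1) = f(-1.585000) = -18.540777
  f(a) × f(c) ≥ 0, new interval: [-1.585000, -0.160000]
Iteration 2:
  c_2 = (-1.585000 + (-0.160000))/2 = -0.872500
  f(c_2) = f(-0.872500) = -3.944221
  f(a) × f(c) ≥ 0, new interval: [-0.872500, -0.160000]
Iteration 3:
  c_3 = (-0.872500 + (-0.160000))/2 = -0.516250
  f(c_3) = f(-0.516250) = 0.698856
  f(a) × f(c) < 0, new interval: [-0.872500, -0.516250]
Iteration 4:
  c_4 = (-0.872500 + (-0.516250))/2 = -0.694375
  f(c_4) = f(-0.694375) = -1.429674
  f(a) × f(c) ≥ 0, new interval: [-0.694375, -0.516250]

After 4 iteration(s), the approximation is c_4 = -0.694375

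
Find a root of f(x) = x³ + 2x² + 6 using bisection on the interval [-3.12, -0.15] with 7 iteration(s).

f(x) = x³ + 2x² + 6
Initial interval: [-3.12, -0.15]

Iteration 1:
  c_1 = (-3.120000 + (-0.150000))/2 = -1.635000
  f(c_1) = f(-1.635000) = 6.975727
  f(a) × f(c) < 0, new interval: [-3.120000, -1.635000]
Iteration 2:
  c_2 = (-3.120000 + (-1.635000))/2 = -2.377500
  f(c_2) = f(-2.377500) = 3.866179
  f(a) × f(c) < 0, new interval: [-3.120000, -2.377500]
Iteration 3:
  c_3 = (-3.120000 + (-2.377500))/2 = -2.748750
  f(c_3) = f(-2.748750) = 0.342725
  f(a) × f(c) < 0, new interval: [-3.120000, -2.748750]
Iteration 4:
  c_4 = (-3.120000 + (-2.748750))/2 = -2.934375
  f(c_4) = f(-2.934375) = -2.045489
  f(a) × f(c) ≥ 0, new interval: [-2.934375, -2.748750]
Iteration 5:
  c_5 = (-2.934375 + (-2.748750))/2 = -2.841563
  f(c_5) = f(-2.841563) = -0.795177
  f(a) × f(c) ≥ 0, new interval: [-2.841563, -2.748750]
Iteration 6:
  c_6 = (-2.841563 + (-2.748750))/2 = -2.795156
  f(c_6) = f(-2.795156) = -0.212475
  f(a) × f(c) ≥ 0, new interval: [-2.795156, -2.748750]
Iteration 7:
  c_7 = (-2.795156 + (-2.748750))/2 = -2.771953
  f(c_7) = f(-2.771953) = 0.068525
  f(a) × f(c) < 0, new interval: [-2.795156, -2.771953]

After 7 iteration(s), the approximation is c_7 = -2.771953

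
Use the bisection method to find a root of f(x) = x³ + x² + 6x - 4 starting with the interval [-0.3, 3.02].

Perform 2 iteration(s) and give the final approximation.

f(x) = x³ + x² + 6x - 4
Initial interval: [-0.3, 3.02]

Iteration 1:
  c_1 = (-0.300000 + 3.020000)/2 = 1.360000
  f(c_1) = f(1.360000) = 8.525056
  f(a) × f(c) < 0, new interval: [-0.300000, 1.360000]
Iteration 2:
  c_2 = (-0.300000 + 1.360000)/2 = 0.530000
  f(c_2) = f(0.530000) = -0.390223
  f(a) × f(c) ≥ 0, new interval: [0.530000, 1.360000]

After 2 iteration(s), the approximation is c_2 = 0.530000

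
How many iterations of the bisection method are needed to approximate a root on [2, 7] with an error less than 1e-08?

We need (b-a)/2^n ≤ 1e-08
(7 - 2)/2^n ≤ 1e-08
5/2^n ≤ 1e-08
2^n ≥ 500000000
n ≥ log₂(500000000) = 28.90
n ≥ 29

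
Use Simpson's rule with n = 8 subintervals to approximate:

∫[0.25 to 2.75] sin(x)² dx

f(x) = sin(x)²
a = 0.25, b = 2.75, n = 8
h = (b - a)/n = 0.312500

Simpson's rule: (h/3)[f(x₀) + 4f(x₁) + 2f(x₂) + ... + f(xₙ)]

x_0 = 0.2500, f(x_0) = 0.061209, coefficient = 1
x_1 = 0.5625, f(x_1) = 0.284412, coefficient = 4
x_2 = 0.8750, f(x_2) = 0.589123, coefficient = 2
x_3 = 1.1875, f(x_3) = 0.860139, coefficient = 4
x_4 = 1.5000, f(x_4) = 0.994996, coefficient = 2
x_5 = 1.8125, f(x_5) = 0.942708, coefficient = 4
x_6 = 2.1250, f(x_6) = 0.723044, coefficient = 2
x_7 = 2.4375, f(x_7) = 0.419052, coefficient = 4
x_8 = 2.7500, f(x_8) = 0.145665, coefficient = 1

I ≈ (0.312500/3) × 14.846446 = 1.546505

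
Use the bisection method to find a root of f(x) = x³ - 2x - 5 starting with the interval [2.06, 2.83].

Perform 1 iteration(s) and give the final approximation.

f(x) = x³ - 2x - 5
Initial interval: [2.06, 2.83]

Iteration 1:
  c_1 = (2.060000 + 2.830000)/2 = 2.445000
  f(c_1) = f(2.445000) = 4.726271
  f(a) × f(c) < 0, new interval: [2.060000, 2.445000]

After 1 iteration(s), the approximation is c_1 = 2.445000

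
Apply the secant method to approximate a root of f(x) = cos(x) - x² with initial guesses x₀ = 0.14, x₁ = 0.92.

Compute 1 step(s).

f(x) = cos(x) - x²
x₀ = 0.14, x₁ = 0.92

Secant formula: x_{n+1} = x_n - f(x_n)(x_n - x_{n-1})/(f(x_n) - f(x_{n-1}))

Iteration 1:
  f(0.140000) = 0.970616
  f(0.920000) = -0.240580
  x_2 = 0.920000 - (-0.240580)×(0.920000 - 0.140000)/(-0.240580 - 0.970616)
       = 0.765069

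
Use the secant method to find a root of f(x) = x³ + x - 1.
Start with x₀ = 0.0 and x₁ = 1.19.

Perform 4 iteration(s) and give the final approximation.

f(x) = x³ + x - 1
x₀ = 0.0, x₁ = 1.19

Secant formula: x_{n+1} = x_n - f(x_n)(x_n - x_{n-1})/(f(x_n) - f(x_{n-1}))

Iteration 1:
  f(0.000000) = -1.000000
  f(1.190000) = 1.875159
  x_2 = 1.190000 - 1.875159×(1.190000 - 0.000000)/(1.875159 - (-1.000000))
       = 0.413890
Iteration 2:
  f(1.190000) = 1.875159
  f(0.413890) = -0.515208
  x_3 = 0.413890 - (-0.515208)×(0.413890 - 1.190000)/(-0.515208 - 1.875159)
       = 0.581169
Iteration 3:
  f(0.413890) = -0.515208
  f(0.581169) = -0.222537
  x_4 = 0.581169 - (-0.222537)×(0.581169 - 0.413890)/(-0.222537 - (-0.515208))
       = 0.708362
Iteration 4:
  f(0.581169) = -0.222537
  f(0.708362) = 0.063801
  x_5 = 0.708362 - 0.063801×(0.708362 - 0.581169)/(0.063801 - (-0.222537))
       = 0.680021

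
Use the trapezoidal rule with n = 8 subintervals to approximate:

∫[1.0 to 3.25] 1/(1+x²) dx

f(x) = 1/(1+x²)
a = 1.0, b = 3.25, n = 8
h = (b - a)/n = 0.281250

Trapezoidal rule: (h/2)[f(x₀) + 2f(x₁) + 2f(x₂) + ... + f(xₙ)]

x_0 = 1.0000, f(x_0) = 0.500000, coefficient = 1
x_1 = 1.2812, f(x_1) = 0.378558, coefficient = 2
x_2 = 1.5625, f(x_2) = 0.290579, coefficient = 2
x_3 = 1.8438, f(x_3) = 0.227303, coefficient = 2
x_4 = 2.1250, f(x_4) = 0.181303, coefficient = 2
x_5 = 2.4062, f(x_5) = 0.147275, coefficient = 2
x_6 = 2.6875, f(x_6) = 0.121615, coefficient = 2
x_7 = 2.9688, f(x_7) = 0.101901, coefficient = 2
x_8 = 3.2500, f(x_8) = 0.086486, coefficient = 1

I ≈ (0.281250/2) × 3.483554 = 0.489875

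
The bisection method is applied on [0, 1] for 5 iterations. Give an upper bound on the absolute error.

Bisection error bound: |error| ≤ (b-a)/2^n
|error| ≤ (1 - 0)/2^5 = 1/2^5
|error| ≤ 0.0312500000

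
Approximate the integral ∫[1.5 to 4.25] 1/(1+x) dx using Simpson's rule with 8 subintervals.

f(x) = 1/(1+x)
a = 1.5, b = 4.25, n = 8
h = (b - a)/n = 0.343750

Simpson's rule: (h/3)[f(x₀) + 4f(x₁) + 2f(x₂) + ... + f(xₙ)]

x_0 = 1.5000, f(x_0) = 0.400000, coefficient = 1
x_1 = 1.8438, f(x_1) = 0.351648, coefficient = 4
x_2 = 2.1875, f(x_2) = 0.313725, coefficient = 2
x_3 = 2.5312, f(x_3) = 0.283186, coefficient = 4
x_4 = 2.8750, f(x_4) = 0.258065, coefficient = 2
x_5 = 3.2188, f(x_5) = 0.237037, coefficient = 4
x_6 = 3.5625, f(x_6) = 0.219178, coefficient = 2
x_7 = 3.9062, f(x_7) = 0.203822, coefficient = 4
x_8 = 4.2500, f(x_8) = 0.190476, coefficient = 1

I ≈ (0.343750/3) × 6.475184 = 0.741948
Exact value: 0.741937
Error: 0.000011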